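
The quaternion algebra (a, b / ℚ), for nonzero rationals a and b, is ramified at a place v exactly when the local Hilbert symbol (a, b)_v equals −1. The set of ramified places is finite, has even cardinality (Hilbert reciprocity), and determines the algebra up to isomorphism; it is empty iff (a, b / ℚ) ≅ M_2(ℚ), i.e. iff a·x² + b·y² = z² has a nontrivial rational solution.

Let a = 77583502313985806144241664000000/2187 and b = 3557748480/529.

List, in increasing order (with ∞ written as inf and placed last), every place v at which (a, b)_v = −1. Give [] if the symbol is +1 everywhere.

(a, b) ≡ (520936338, 114855) mod (ℚ^×)²; places V = {2, 3, 5, 11, 13, 17, 19, 23, 29, 31, ∞}.
(a,b)_∞: sgn(520936338)=+, sgn(114855)=+, so +1.
(a,b)_2: α=23, β=8; u≡1, v≡7 (mod 8); ε(u)ε(v)=0·1, αω(v)=23·0, βω(u)=8·0; sum ≡ 0  ⇒  +1.
(a,b)_31: α=5, u≡12; β=1, v≡25 (mod 31); (12|31)=-1, (25|31)=+1; sign (−1)^1·-1^1·+1^5 = +1.
(a,b)_11: α=2, u≡6; β=2, v≡1 (mod 11); (6|11)=-1, (1|11)=+1; sign (−1)^0·-1^2·+1^2 = +1.
(a,b)_29: α=1, u≡21; β=0, v≡21 (mod 29); (21|29)=-1, (21|29)=-1; sign (−1)^0·-1^0·-1^1 = -1.
(a,b)_19: α=3, u≡18; β=1, v≡13 (mod 19); (18|19)=-1, (13|19)=-1; sign (−1)^1·-1^1·-1^3 = -1.
(a,b)_23: α=1, u≡18; β=-2, v≡12 (mod 23); (18|23)=+1, (12|23)=+1; sign (−1)^0·+1^-2·+1^1 = +1.
(a,b)_3: α=-7, u≡1; β=1, v≡2 (mod 3); (1|3)=+1, (2|3)=-1; sign (−1)^1·+1^1·-1^-7 = +1.
(a,b)_17: α=1, u≡15; β=0, v≡3 (mod 17); (15|17)=+1, (3|17)=-1; sign (−1)^0·+1^0·-1^1 = -1.
(a,b)_13: α=3, u≡11; β=1, v≡6 (mod 13); (11|13)=-1, (6|13)=-1; sign (−1)^0·-1^1·-1^3 = +1.
(a,b)_5: α=6, u≡3; β=1, v≡4 (mod 5); (3|5)=-1, (4|5)=+1; sign (−1)^0·-1^1·+1^6 = -1.
Ram(520936338, 114855) = {5, 17, 19, 29}; no ℚ_5-point on the conic.

[5, 17, 19, 29]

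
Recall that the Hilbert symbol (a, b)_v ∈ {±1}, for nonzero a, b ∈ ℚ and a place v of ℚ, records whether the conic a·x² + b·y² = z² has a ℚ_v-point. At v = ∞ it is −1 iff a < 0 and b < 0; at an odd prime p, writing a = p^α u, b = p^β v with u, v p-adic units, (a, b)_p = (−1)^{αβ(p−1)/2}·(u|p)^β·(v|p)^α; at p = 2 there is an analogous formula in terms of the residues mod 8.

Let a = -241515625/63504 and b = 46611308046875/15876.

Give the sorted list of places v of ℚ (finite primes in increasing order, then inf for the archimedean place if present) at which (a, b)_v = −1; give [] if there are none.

[2, 5]

Mod squares: a ≡ -15457, b ≡ 29315. Check v ∈ {∞, 2, 3, 5, 7, 11, 13, 29, 41}.
v=29: a=29^1·(≡18), b=29^2·(≡7) mod 29; (18|29)=-1, (7|29)=+1; (−1)^{1·2·14}·(-1)^2·(+1)^1 = +1.
v=∞: -15457 < 0 and 29315 > 0  ⇒  (a,b)_∞ = +1.
v=11: a=11^0·(≡1), b=11^3·(≡3) mod 11; (1|11)=+1, (3|11)=+1; (−1)^{0·3·5}·(+1)^3·(+1)^0 = +1.
v=3: a=3^-4·(≡2), b=3^-4·(≡2) mod 3; (2|3)=-1, (2|3)=-1; (−1)^{-4·-4·1}·(-1)^-4·(-1)^-4 = +1.
v=7: a=7^-2·(≡6), b=7^-2·(≡6) mod 7; (6|7)=-1, (6|7)=-1; (−1)^{-2·-2·3}·(-1)^-2·(-1)^-2 = +1.
v=41: a=41^1·(≡31), b=41^1·(≡33) mod 41; (31|41)=+1, (33|41)=+1; (−1)^{1·1·20}·(+1)^1·(+1)^1 = +1.
v=5: a=5^6·(≡2), b=5^7·(≡3) mod 5; (2|5)=-1, (3|5)=-1; (−1)^{6·7·2}·(-1)^7·(-1)^6 = -1.
v=13: a=13^1·(≡7), b=13^1·(≡6) mod 13; (7|13)=-1, (6|13)=-1; (−1)^{1·1·6}·(-1)^1·(-1)^1 = +1.
v=2: v_2(a)=-4, v_2(b)=-2; units ≡ 7, 3 (mod 8); ε·ε+αω+βω = 1·1+-4·1+-2·0 ≡ 1  ⇒  (a,b)_2 = -1.
(-15457, 29315 / ℚ) ramifies at {2, 5}: a division algebra.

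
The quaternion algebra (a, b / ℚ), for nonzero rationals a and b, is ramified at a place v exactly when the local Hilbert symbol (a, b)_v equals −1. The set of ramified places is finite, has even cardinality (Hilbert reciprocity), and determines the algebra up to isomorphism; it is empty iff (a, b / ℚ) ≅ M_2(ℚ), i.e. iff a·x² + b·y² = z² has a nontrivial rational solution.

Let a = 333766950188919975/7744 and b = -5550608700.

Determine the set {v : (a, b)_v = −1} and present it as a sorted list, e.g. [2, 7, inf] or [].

[13, 29]

(a, b) ≡ (39, -6167343) mod (ℚ^×)²; places V = {2, 3, 5, 7, 11, 13, 19, 29, 41, ∞}.
(a,b)_5: α=2, u≡1; β=2, v≡2 (mod 5); (1|5)=+1, (2|5)=-1; sign (−1)^0·+1^2·-1^2 = +1.
(a,b)_2: α=-6, β=2; u≡7, v≡1 (mod 8); ε(u)ε(v)=1·0, αω(v)=-6·0, βω(u)=2·0; sum ≡ 0  ⇒  +1.
(a,b)_13: α=3, u≡1; β=1, v≡7 (mod 13); (1|13)=+1, (7|13)=-1; sign (−1)^0·+1^1·-1^3 = -1.
(a,b)_11: α=-2, u≡10; β=0, v≡1 (mod 11); (10|11)=-1, (1|11)=+1; sign (−1)^0·-1^0·+1^-2 = +1.
(a,b)_41: α=2, u≡1; β=1, v≡29 (mod 41); (1|41)=+1, (29|41)=-1; sign (−1)^0·+1^1·-1^2 = +1.
(a,b)_∞: sgn(39)=+, sgn(-6167343)=−, so +1.
(a,b)_3: α=5, u≡1; β=3, v≡2 (mod 3); (1|3)=+1, (2|3)=-1; sign (−1)^1·+1^3·-1^5 = +1.
(a,b)_29: α=2, u≡18; β=1, v≡19 (mod 29); (18|29)=-1, (19|29)=-1; sign (−1)^0·-1^1·-1^2 = -1.
(a,b)_19: α=2, u≡17; β=1, v≡12 (mod 19); (17|19)=+1, (12|19)=-1; sign (−1)^0·+1^1·-1^2 = +1.
(a,b)_7: α=2, u≡2; β=1, v≡3 (mod 7); (2|7)=+1, (3|7)=-1; sign (−1)^0·+1^1·-1^2 = +1.
Ram(39, -6167343) = {13, 29}; no ℚ_13-point on the conic.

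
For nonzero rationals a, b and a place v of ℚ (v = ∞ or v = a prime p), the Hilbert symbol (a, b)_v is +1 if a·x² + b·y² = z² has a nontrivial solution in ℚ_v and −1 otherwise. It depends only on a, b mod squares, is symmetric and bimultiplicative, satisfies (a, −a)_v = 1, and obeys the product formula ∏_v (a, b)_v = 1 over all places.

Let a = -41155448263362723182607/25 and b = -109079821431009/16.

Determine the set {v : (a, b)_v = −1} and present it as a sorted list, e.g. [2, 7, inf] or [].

(a, b) ≡ (-138567, -5681) mod (ℚ^×)²; places V = {2, 3, 5, 11, 13, 17, 19, 23, ∞}.
(a,b)_13: α=3, u≡3; β=3, v≡6 (mod 13); (3|13)=+1, (6|13)=-1; sign (−1)^0·+1^3·-1^3 = -1.
(a,b)_2: α=0, β=-4; u≡1, v≡7 (mod 8); ε(u)ε(v)=0·1, αω(v)=0·0, βω(u)=-4·0; sum ≡ 0  ⇒  +1.
(a,b)_23: α=2, u≡1; β=1, v≡1 (mod 23); (1|23)=+1, (1|23)=+1; sign (−1)^0·+1^1·+1^2 = +1.
(a,b)_17: α=3, u≡8; β=2, v≡5 (mod 17); (8|17)=+1, (5|17)=-1; sign (−1)^0·+1^2·-1^3 = -1.
(a,b)_∞: sgn(-138567)=−, sgn(-5681)=−, so -1.
(a,b)_5: α=-2, u≡3; β=0, v≡1 (mod 5); (3|5)=-1, (1|5)=+1; sign (−1)^0·-1^0·+1^-2 = +1.
(a,b)_3: α=7, u≡2; β=2, v≡1 (mod 3); (2|3)=-1, (1|3)=+1; sign (−1)^0·-1^2·+1^7 = +1.
(a,b)_19: α=5, u≡18; β=3, v≡4 (mod 19); (18|19)=-1, (4|19)=+1; sign (−1)^1·-1^3·+1^5 = +1.
(a,b)_11: α=3, u≡3; β=2, v≡7 (mod 11); (3|11)=+1, (7|11)=-1; sign (−1)^0·+1^2·-1^3 = -1.
(-138567, -5681 / ℚ) ramifies at {11, 13, 17, ∞}: a division algebra.

[11, 13, 17, inf]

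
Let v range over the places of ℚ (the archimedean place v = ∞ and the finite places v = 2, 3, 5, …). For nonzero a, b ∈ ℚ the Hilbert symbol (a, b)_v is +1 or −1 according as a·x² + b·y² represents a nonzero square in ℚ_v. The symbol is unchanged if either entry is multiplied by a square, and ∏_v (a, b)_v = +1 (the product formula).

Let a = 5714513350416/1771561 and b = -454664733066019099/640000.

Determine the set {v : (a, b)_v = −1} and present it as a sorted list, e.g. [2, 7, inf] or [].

(a, b) ≡ (49321, -2044926619) mod (ℚ^×)²; places V = {2, 3, 5, 11, 13, 23, 29, 31, 37, 41, 43, 47, ∞}.
(a,b)_43: α=1, u≡2; β=1, v≡28 (mod 43); (2|43)=-1, (28|43)=-1; sign (−1)^1·-1^1·-1^1 = -1.
(a,b)_∞: sgn(49321)=+, sgn(-2044926619)=−, so +1.
(a,b)_41: α=0, u≡39; β=1, v≡23 (mod 41); (39|41)=+1, (23|41)=+1; sign (−1)^0·+1^1·+1^0 = +1.
(a,b)_5: α=0, u≡1; β=-4, v≡4 (mod 5); (1|5)=+1, (4|5)=+1; sign (−1)^0·+1^-4·+1^0 = +1.
(a,b)_3: α=4, u≡1; β=0, v≡2 (mod 3); (1|3)=+1, (2|3)=-1; sign (−1)^0·+1^0·-1^4 = +1.
(a,b)_2: α=4, β=-10; u≡1, v≡5 (mod 8); ε(u)ε(v)=0·0, αω(v)=4·1, βω(u)=-10·0; sum ≡ 0  ⇒  +1.
(a,b)_23: α=2, u≡18; β=1, v≡19 (mod 23); (18|23)=+1, (19|23)=-1; sign (−1)^0·+1^1·-1^2 = +1.
(a,b)_13: α=2, u≡3; β=2, v≡11 (mod 13); (3|13)=+1, (11|13)=-1; sign (−1)^0·+1^2·-1^2 = +1.
(a,b)_29: α=0, u≡10; β=1, v≡28 (mod 29); (10|29)=-1, (28|29)=+1; sign (−1)^0·-1^1·+1^0 = -1.
(a,b)_31: α=1, u≡14; β=2, v≡22 (mod 31); (14|31)=+1, (22|31)=-1; sign (−1)^0·+1^2·-1^1 = -1.
(a,b)_11: α=-6, u≡2; β=0, v≡4 (mod 11); (2|11)=-1, (4|11)=+1; sign (−1)^0·-1^0·+1^-6 = +1.
(a,b)_37: α=1, u≡9; β=3, v≡31 (mod 37); (9|37)=+1, (31|37)=-1; sign (−1)^0·+1^3·-1^1 = -1.
(a,b)_47: α=0, u≡17; β=1, v≡41 (mod 47); (17|47)=+1, (41|47)=-1; sign (−1)^0·+1^1·-1^0 = +1.
Ram(49321, -2044926619) = {29, 31, 37, 43}; no ℚ_29-point on the conic.

[29, 31, 37, 43]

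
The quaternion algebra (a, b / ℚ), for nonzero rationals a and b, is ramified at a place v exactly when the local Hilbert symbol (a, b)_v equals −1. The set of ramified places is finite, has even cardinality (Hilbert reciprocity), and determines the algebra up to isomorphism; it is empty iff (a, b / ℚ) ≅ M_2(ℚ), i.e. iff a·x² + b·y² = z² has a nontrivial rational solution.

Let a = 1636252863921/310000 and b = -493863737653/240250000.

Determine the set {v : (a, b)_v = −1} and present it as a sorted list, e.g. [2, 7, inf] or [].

Mod squares: a ≡ 31, b ≡ -13. Check v ∈ {∞, 2, 3, 5, 11, 13, 29, 31, 47}.
v=13: a=13^4·(≡11), b=13^3·(≡12) mod 13; (11|13)=-1, (12|13)=+1; (−1)^{4·3·6}·(-1)^3·(+1)^4 = -1.
v=5: a=5^-4·(≡1), b=5^-6·(≡2) mod 5; (1|5)=+1, (2|5)=-1; (−1)^{-4·-6·2}·(+1)^-6·(-1)^-4 = +1.
v=31: a=31^-1·(≡7), b=31^-2·(≡7) mod 31; (7|31)=+1, (7|31)=+1; (−1)^{-1·-2·15}·(+1)^-2·(+1)^-1 = +1.
v=3: a=3^4·(≡1), b=3^0·(≡2) mod 3; (1|3)=+1, (2|3)=-1; (−1)^{4·0·1}·(+1)^0·(-1)^4 = +1.
v=47: a=47^0·(≡5), b=47^2·(≡12) mod 47; (5|47)=-1, (12|47)=+1; (−1)^{0·2·23}·(-1)^2·(+1)^0 = +1.
v=29: a=29^4·(≡15), b=29^2·(≡4) mod 29; (15|29)=-1, (4|29)=+1; (−1)^{4·2·14}·(-1)^2·(+1)^4 = +1.
v=∞: 31 > 0 and -13 < 0  ⇒  (a,b)_∞ = +1.
v=11: a=11^0·(≡3), b=11^2·(≡3) mod 11; (3|11)=+1, (3|11)=+1; (−1)^{0·2·5}·(+1)^2·(+1)^0 = +1.
v=2: v_2(a)=-4, v_2(b)=-4; units ≡ 7, 3 (mod 8); ε·ε+αω+βω = 1·1+-4·1+-4·0 ≡ 1  ⇒  (a,b)_2 = -1.
|Ram(31, -13)| = 2, even; anisotropic at {2, 13}.

[2, 13]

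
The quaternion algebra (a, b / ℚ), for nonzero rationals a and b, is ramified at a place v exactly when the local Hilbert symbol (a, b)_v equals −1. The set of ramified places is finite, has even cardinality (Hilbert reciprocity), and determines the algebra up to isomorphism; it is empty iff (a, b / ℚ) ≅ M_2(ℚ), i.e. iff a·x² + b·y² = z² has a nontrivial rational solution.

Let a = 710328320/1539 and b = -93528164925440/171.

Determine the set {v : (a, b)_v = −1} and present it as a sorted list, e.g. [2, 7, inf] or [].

[5, 7, 17, 19, 29, 31]

Mod squares: a ≡ 823745, b ≡ -8060465. Check v ∈ {∞, 2, 3, 5, 7, 13, 17, 19, 23, 29, 31}.
v=∞: 823745 > 0 and -8060465 < 0  ⇒  (a,b)_∞ = +1.
v=13: a=13^1·(≡3), b=13^0·(≡1) mod 13; (3|13)=+1, (1|13)=+1; (−1)^{1·0·6}·(+1)^0·(+1)^1 = +1.
v=31: a=31^0·(≡26), b=31^1·(≡3) mod 31; (26|31)=-1, (3|31)=-1; (−1)^{0·1·15}·(-1)^1·(-1)^0 = -1.
v=7: a=7^0·(≡5), b=7^1·(≡5) mod 7; (5|7)=-1, (5|7)=-1; (−1)^{0·1·3}·(-1)^1·(-1)^0 = -1.
v=23: a=23^1·(≡4), b=23^1·(≡10) mod 23; (4|23)=+1, (10|23)=-1; (−1)^{1·1·11}·(+1)^1·(-1)^1 = +1.
v=17: a=17^0·(≡11), b=17^1·(≡15) mod 17; (11|17)=-1, (15|17)=+1; (−1)^{0·1·8}·(-1)^1·(+1)^0 = -1.
v=3: a=3^-4·(≡2), b=3^-2·(≡1) mod 3; (2|3)=-1, (1|3)=+1; (−1)^{-4·-2·1}·(-1)^-2·(+1)^-4 = +1.
v=19: a=19^-1·(≡4), b=19^-1·(≡11) mod 19; (4|19)=+1, (11|19)=+1; (−1)^{-1·-1·9}·(+1)^-1·(+1)^-1 = -1.
v=2: v_2(a)=14, v_2(b)=18; units ≡ 1, 7 (mod 8); ε·ε+αω+βω = 0·1+14·0+18·0 ≡ 0  ⇒  (a,b)_2 = +1.
v=29: a=29^1·(≡21), b=29^2·(≡3) mod 29; (21|29)=-1, (3|29)=-1; (−1)^{1·2·14}·(-1)^2·(-1)^1 = -1.
v=5: a=5^1·(≡1), b=5^1·(≡2) mod 5; (1|5)=+1, (2|5)=-1; (−1)^{1·1·2}·(+1)^1·(-1)^1 = -1.
Ram(823745, -8060465) = {5, 7, 17, 19, 29, 31}; no ℚ_5-point on the conic.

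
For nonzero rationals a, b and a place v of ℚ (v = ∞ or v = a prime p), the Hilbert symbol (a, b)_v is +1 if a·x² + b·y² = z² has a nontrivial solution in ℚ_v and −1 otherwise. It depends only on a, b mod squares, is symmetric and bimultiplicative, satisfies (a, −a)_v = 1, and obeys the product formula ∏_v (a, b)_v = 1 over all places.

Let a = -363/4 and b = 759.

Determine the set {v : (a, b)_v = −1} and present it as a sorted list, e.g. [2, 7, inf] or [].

[11, 23]

Mod squares: a ≡ -3, b ≡ 759. Check v ∈ {∞, 2, 3, 11, 23}.
v=23: a=23^0·(≡7), b=23^1·(≡10) mod 23; (7|23)=-1, (10|23)=-1; (−1)^{0·1·11}·(-1)^1·(-1)^0 = -1.
v=11: a=11^2·(≡2), b=11^1·(≡3) mod 11; (2|11)=-1, (3|11)=+1; (−1)^{2·1·5}·(-1)^1·(+1)^2 = -1.
v=∞: -3 < 0 and 759 > 0  ⇒  (a,b)_∞ = +1.
v=2: v_2(a)=-2, v_2(b)=0; units ≡ 5, 7 (mod 8); ε·ε+αω+βω = 0·1+-2·0+0·1 ≡ 0  ⇒  (a,b)_2 = +1.
v=3: a=3^1·(≡2), b=3^1·(≡1) mod 3; (2|3)=-1, (1|3)=+1; (−1)^{1·1·1}·(-1)^1·(+1)^1 = +1.
|Ram(-3, 759)| = 2, even; anisotropic at {11, 23}.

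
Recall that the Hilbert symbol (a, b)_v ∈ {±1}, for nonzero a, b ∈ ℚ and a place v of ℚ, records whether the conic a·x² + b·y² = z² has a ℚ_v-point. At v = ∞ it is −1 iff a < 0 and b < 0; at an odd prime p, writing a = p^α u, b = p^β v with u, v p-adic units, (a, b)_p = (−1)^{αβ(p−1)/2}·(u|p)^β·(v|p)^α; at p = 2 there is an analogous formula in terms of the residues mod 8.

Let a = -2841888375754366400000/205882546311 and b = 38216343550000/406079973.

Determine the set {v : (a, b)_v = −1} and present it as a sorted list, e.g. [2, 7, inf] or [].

(a, b) ≡ (-23554420890, 488215) mod (ℚ^×)²; places V = {2, 3, 5, 7, 11, 13, 17, 23, 29, 37, 43, ∞}.
(a,b)_23: α=-2, u≡17; β=-2, v≡15 (mod 23); (17|23)=-1, (15|23)=-1; sign (−1)^0·-1^-2·-1^-2 = +1.
(a,b)_2: α=9, β=4; u≡3, v≡7 (mod 8); ε(u)ε(v)=1·1, αω(v)=9·0, βω(u)=4·1; sum ≡ 1  ⇒  -1.
(a,b)_17: α=3, u≡13; β=0, v≡15 (mod 17); (13|17)=+1, (15|17)=+1; sign (−1)^0·+1^0·+1^3 = +1.
(a,b)_∞: sgn(-23554420890)=−, sgn(488215)=+, so +1.
(a,b)_37: α=1, u≡3; β=1, v≡31 (mod 37); (3|37)=+1, (31|37)=-1; sign (−1)^0·+1^1·-1^1 = -1.
(a,b)_7: α=1, u≡6; β=1, v≡2 (mod 7); (6|7)=-1, (2|7)=+1; sign (−1)^1·-1^1·+1^1 = +1.
(a,b)_5: α=5, u≡2; β=5, v≡2 (mod 5); (2|5)=-1, (2|5)=-1; sign (−1)^0·-1^5·-1^5 = +1.
(a,b)_29: α=3, u≡9; β=3, v≡27 (mod 29); (9|29)=+1, (27|29)=-1; sign (−1)^0·+1^3·-1^3 = -1.
(a,b)_13: α=-3, u≡11; β=-1, v≡5 (mod 13); (11|13)=-1, (5|13)=-1; sign (−1)^0·-1^-1·-1^-3 = +1.
(a,b)_43: α=1, u≡33; β=0, v≡41 (mod 43); (33|43)=-1, (41|43)=+1; sign (−1)^0·-1^0·+1^1 = +1.
(a,b)_3: α=-11, u≡1; β=-10, v≡1 (mod 3); (1|3)=+1, (1|3)=+1; sign (−1)^0·+1^-10·+1^-11 = +1.
(a,b)_11: α=3, u≡10; β=2, v≡8 (mod 11); (10|11)=-1, (8|11)=-1; sign (−1)^0·-1^2·-1^3 = -1.
(-23554420890, 488215 / ℚ) ramifies at {2, 11, 29, 37}: a division algebra.

[2, 11, 29, 37]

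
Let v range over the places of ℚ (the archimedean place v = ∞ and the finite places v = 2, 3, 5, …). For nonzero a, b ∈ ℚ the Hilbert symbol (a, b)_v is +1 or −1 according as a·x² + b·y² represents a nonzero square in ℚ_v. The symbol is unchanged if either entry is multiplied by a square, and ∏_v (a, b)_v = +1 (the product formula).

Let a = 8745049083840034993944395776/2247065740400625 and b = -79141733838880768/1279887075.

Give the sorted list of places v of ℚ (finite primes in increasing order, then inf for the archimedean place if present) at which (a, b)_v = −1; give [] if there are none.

[2, 29]

Mod squares: a ≡ 31, b ≡ -5394. Check v ∈ {∞, 2, 3, 5, 11, 17, 19, 29, 31}.
v=5: a=5^-4·(≡1), b=5^-2·(≡4) mod 5; (1|5)=+1, (4|5)=+1; (−1)^{-4·-2·2}·(+1)^-2·(+1)^-4 = +1.
v=31: a=31^5·(≡4), b=31^3·(≡17) mod 31; (4|31)=+1, (17|31)=-1; (−1)^{5·3·15}·(+1)^3·(-1)^5 = +1.
v=∞: 31 > 0 and -5394 < 0  ⇒  (a,b)_∞ = +1.
v=11: a=11^4·(≡9), b=11^2·(≡8) mod 11; (9|11)=+1, (8|11)=-1; (−1)^{4·2·5}·(+1)^2·(-1)^4 = +1.
v=3: a=3^-16·(≡1), b=3^-11·(≡2) mod 3; (1|3)=+1, (2|3)=-1; (−1)^{-16·-11·1}·(+1)^-11·(-1)^-16 = +1.
v=29: a=29^2·(≡26), b=29^1·(≡17) mod 29; (26|29)=-1, (17|29)=-1; (−1)^{2·1·14}·(-1)^1·(-1)^2 = -1.
v=19: a=19^2·(≡14), b=19^2·(≡15) mod 19; (14|19)=-1, (15|19)=-1; (−1)^{2·2·9}·(-1)^2·(-1)^2 = +1.
v=17: a=17^-4·(≡10), b=17^-2·(≡7) mod 17; (10|17)=-1, (7|17)=-1; (−1)^{-4·-2·8}·(-1)^-2·(-1)^-4 = +1.
v=2: v_2(a)=36, v_2(b)=21; units ≡ 7, 7 (mod 8); ε·ε+αω+βω = 1·1+36·0+21·0 ≡ 1  ⇒  (a,b)_2 = -1.
|Ram(31, -5394)| = 2, even; anisotropic at {2, 29}.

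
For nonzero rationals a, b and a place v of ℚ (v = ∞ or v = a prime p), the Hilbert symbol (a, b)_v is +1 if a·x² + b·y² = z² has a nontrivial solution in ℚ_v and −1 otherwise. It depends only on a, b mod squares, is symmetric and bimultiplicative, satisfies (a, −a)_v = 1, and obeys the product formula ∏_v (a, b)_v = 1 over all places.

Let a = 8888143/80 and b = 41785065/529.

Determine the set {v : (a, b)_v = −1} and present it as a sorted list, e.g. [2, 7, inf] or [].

Mod squares: a ≡ 24035, b ≡ 1785. Check v ∈ {∞, 2, 3, 5, 7, 11, 17, 19, 23, 43}.
v=7: a=7^0·(≡4), b=7^1·(≡6) mod 7; (4|7)=+1, (6|7)=-1; (−1)^{0·1·3}·(+1)^1·(-1)^0 = +1.
v=23: a=23^1·(≡10), b=23^-2·(≡22) mod 23; (10|23)=-1, (22|23)=-1; (−1)^{1·-2·11}·(-1)^-2·(-1)^1 = -1.
v=17: a=17^0·(≡7), b=17^3·(≡11) mod 17; (7|17)=-1, (11|17)=-1; (−1)^{0·3·8}·(-1)^3·(-1)^0 = -1.
v=19: a=19^1·(≡9), b=19^0·(≡13) mod 19; (9|19)=+1, (13|19)=-1; (−1)^{1·0·9}·(+1)^0·(-1)^1 = -1.
v=11: a=11^1·(≡10), b=11^0·(≡3) mod 11; (10|11)=-1, (3|11)=+1; (−1)^{1·0·5}·(-1)^0·(+1)^1 = +1.
v=43: a=43^2·(≡23), b=43^0·(≡42) mod 43; (23|43)=+1, (42|43)=-1; (−1)^{2·0·21}·(+1)^0·(-1)^2 = +1.
v=5: a=5^-1·(≡3), b=5^1·(≡2) mod 5; (3|5)=-1, (2|5)=-1; (−1)^{-1·1·2}·(-1)^1·(-1)^-1 = +1.
v=2: v_2(a)=-4, v_2(b)=0; units ≡ 3, 1 (mod 8); ε·ε+αω+βω = 1·0+-4·0+0·1 ≡ 0  ⇒  (a,b)_2 = +1.
v=∞: 24035 > 0 and 1785 > 0  ⇒  (a,b)_∞ = +1.
v=3: a=3^0·(≡2), b=3^5·(≡1) mod 3; (2|3)=-1, (1|3)=+1; (−1)^{0·5·1}·(-1)^5·(+1)^0 = -1.
Ram(24035, 1785) = {3, 17, 19, 23}; no ℚ_3-point on the conic.

[3, 17, 19, 23]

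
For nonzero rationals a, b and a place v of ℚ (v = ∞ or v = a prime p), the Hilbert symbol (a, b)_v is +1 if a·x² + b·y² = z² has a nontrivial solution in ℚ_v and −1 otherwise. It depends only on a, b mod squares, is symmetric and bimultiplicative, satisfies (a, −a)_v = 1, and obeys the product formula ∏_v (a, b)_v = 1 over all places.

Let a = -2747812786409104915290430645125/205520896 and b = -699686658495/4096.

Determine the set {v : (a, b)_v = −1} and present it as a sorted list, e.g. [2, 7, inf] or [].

Mod squares: a ≡ -623645, b ≡ -11849255. Check v ∈ {∞, 2, 3, 5, 7, 11, 17, 19, 23, 29}.
v=23: a=23^3·(≡12), b=23^1·(≡14) mod 23; (12|23)=+1, (14|23)=-1; (−1)^{3·1·11}·(+1)^1·(-1)^3 = +1.
v=5: a=5^3·(≡4), b=5^1·(≡1) mod 5; (4|5)=+1, (1|5)=+1; (−1)^{3·1·2}·(+1)^1·(+1)^3 = +1.
v=2: v_2(a)=-22, v_2(b)=-12; units ≡ 3, 1 (mod 8); ε·ε+αω+βω = 1·0+-22·0+-12·1 ≡ 0  ⇒  (a,b)_2 = +1.
v=7: a=7^-2·(≡6), b=7^0·(≡1) mod 7; (6|7)=-1, (1|7)=+1; (−1)^{-2·0·3}·(-1)^0·(+1)^-2 = +1.
v=19: a=19^2·(≡1), b=19^1·(≡16) mod 19; (1|19)=+1, (16|19)=+1; (−1)^{2·1·9}·(+1)^1·(+1)^2 = +1.
v=∞: -623645 < 0 and -11849255 < 0  ⇒  (a,b)_∞ = -1.
v=17: a=17^3·(≡16), b=17^1·(≡1) mod 17; (16|17)=+1, (1|17)=+1; (−1)^{3·1·8}·(+1)^1·(+1)^3 = +1.
v=29: a=29^3·(≡20), b=29^1·(≡19) mod 29; (20|29)=+1, (19|29)=-1; (−1)^{3·1·14}·(+1)^1·(-1)^3 = -1.
v=3: a=3^22·(≡1), b=3^10·(≡1) mod 3; (1|3)=+1, (1|3)=+1; (−1)^{22·10·1}·(+1)^10·(+1)^22 = +1.
v=11: a=11^3·(≡2), b=11^1·(≡9) mod 11; (2|11)=-1, (9|11)=+1; (−1)^{3·1·5}·(-1)^1·(+1)^3 = +1.
(-623645, -11849255 / ℚ) ramifies at {29, ∞}: a division algebra.

[29, inf]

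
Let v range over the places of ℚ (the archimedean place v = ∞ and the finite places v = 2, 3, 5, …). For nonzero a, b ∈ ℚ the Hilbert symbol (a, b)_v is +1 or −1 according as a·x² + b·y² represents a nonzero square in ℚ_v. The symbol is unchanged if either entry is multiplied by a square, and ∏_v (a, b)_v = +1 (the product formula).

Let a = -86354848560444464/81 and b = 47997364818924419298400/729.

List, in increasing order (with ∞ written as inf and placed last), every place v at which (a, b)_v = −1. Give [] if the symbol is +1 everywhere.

[2, 11, 13, 17, 19, 29]

Mod squares: a ≡ -70499, b ≡ 4341766. Check v ∈ {∞, 2, 3, 5, 7, 11, 13, 17, 19, 29, 47}.
v=29: a=29^5·(≡20), b=29^4·(≡15) mod 29; (20|29)=+1, (15|29)=-1; (−1)^{5·4·14}·(+1)^4·(-1)^5 = -1.
v=5: a=5^0·(≡1), b=5^2·(≡4) mod 5; (1|5)=+1, (4|5)=+1; (−1)^{0·2·2}·(+1)^2·(+1)^0 = +1.
v=3: a=3^-4·(≡1), b=3^-6·(≡1) mod 3; (1|3)=+1, (1|3)=+1; (−1)^{-4·-6·1}·(+1)^-6·(+1)^-4 = +1.
v=∞: -70499 < 0 and 4341766 > 0  ⇒  (a,b)_∞ = +1.
v=17: a=17^1·(≡15), b=17^1·(≡5) mod 17; (15|17)=+1, (5|17)=-1; (−1)^{1·1·8}·(+1)^1·(-1)^1 = -1.
v=2: v_2(a)=4, v_2(b)=5; units ≡ 5, 3 (mod 8); ε·ε+αω+βω = 0·1+4·1+5·1 ≡ 1  ⇒  (a,b)_2 = -1.
v=11: a=11^1·(≡4), b=11^1·(≡1) mod 11; (4|11)=+1, (1|11)=+1; (−1)^{1·1·5}·(+1)^1·(+1)^1 = -1.
v=47: a=47^2·(≡18), b=47^3·(≡46) mod 47; (18|47)=+1, (46|47)=-1; (−1)^{2·3·23}·(+1)^3·(-1)^2 = +1.
v=13: a=13^1·(≡8), b=13^1·(≡10) mod 13; (8|13)=-1, (10|13)=+1; (−1)^{1·1·6}·(-1)^1·(+1)^1 = -1.
v=7: a=7^2·(≡3), b=7^2·(≡4) mod 7; (3|7)=-1, (4|7)=+1; (−1)^{2·2·3}·(-1)^2·(+1)^2 = +1.
v=19: a=19^0·(≡15), b=19^3·(≡1) mod 19; (15|19)=-1, (1|19)=+1; (−1)^{0·3·9}·(-1)^3·(+1)^0 = -1.
Ram(-70499, 4341766) = {2, 11, 13, 17, 19, 29}; no ℚ_2-point on the conic.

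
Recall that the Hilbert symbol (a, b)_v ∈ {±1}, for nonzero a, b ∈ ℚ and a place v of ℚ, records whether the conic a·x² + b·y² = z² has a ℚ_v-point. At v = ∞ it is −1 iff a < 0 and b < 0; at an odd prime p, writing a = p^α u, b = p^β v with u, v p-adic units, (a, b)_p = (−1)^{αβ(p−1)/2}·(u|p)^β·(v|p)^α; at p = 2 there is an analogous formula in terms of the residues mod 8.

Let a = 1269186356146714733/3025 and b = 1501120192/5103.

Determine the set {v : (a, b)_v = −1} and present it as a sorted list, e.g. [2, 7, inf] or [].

(a, b) ≡ (689333, 8029) mod (ℚ^×)²; places V = {2, 3, 5, 7, 11, 13, 17, 23, 31, 37, 41, 43, ∞}.
(a,b)_43: α=1, u≡14; β=0, v≡31 (mod 43); (14|43)=+1, (31|43)=+1; sign (−1)^0·+1^0·+1^1 = +1.
(a,b)_5: α=-2, u≡3; β=0, v≡4 (mod 5); (3|5)=-1, (4|5)=+1; sign (−1)^0·-1^0·+1^-2 = +1.
(a,b)_37: α=2, u≡19; β=1, v≡18 (mod 37); (19|37)=-1, (18|37)=-1; sign (−1)^0·-1^1·-1^2 = -1.
(a,b)_31: α=2, u≡13; β=1, v≡11 (mod 31); (13|31)=-1, (11|31)=-1; sign (−1)^0·-1^1·-1^2 = -1.
(a,b)_41: α=1, u≡29; β=0, v≡38 (mod 41); (29|41)=-1, (38|41)=-1; sign (−1)^0·-1^0·-1^1 = -1.
(a,b)_∞: sgn(689333)=+, sgn(8029)=+, so +1.
(a,b)_7: α=2, u≡1; β=-1, v≡5 (mod 7); (1|7)=+1, (5|7)=-1; sign (−1)^0·+1^-1·-1^2 = +1.
(a,b)_13: α=4, u≡2; β=2, v≡2 (mod 13); (2|13)=-1, (2|13)=-1; sign (−1)^0·-1^2·-1^4 = +1.
(a,b)_17: α=1, u≡2; β=0, v≡10 (mod 17); (2|17)=+1, (10|17)=-1; sign (−1)^0·+1^0·-1^1 = -1.
(a,b)_3: α=0, u≡2; β=-6, v≡1 (mod 3); (2|3)=-1, (1|3)=+1; sign (−1)^0·-1^-6·+1^0 = +1.
(a,b)_23: α=1, u≡12; β=0, v≡13 (mod 23); (12|23)=+1, (13|23)=+1; sign (−1)^0·+1^0·+1^1 = +1.
(a,b)_2: α=0, β=6; u≡5, v≡5 (mod 8); ε(u)ε(v)=0·0, αω(v)=0·1, βω(u)=6·1; sum ≡ 0  ⇒  +1.
(a,b)_11: α=-2, u≡8; β=2, v≡2 (mod 11); (8|11)=-1, (2|11)=-1; sign (−1)^0·-1^2·-1^-2 = +1.
(689333, 8029 / ℚ) ramifies at {17, 31, 37, 41}: a division algebra.

[17, 31, 37, 41]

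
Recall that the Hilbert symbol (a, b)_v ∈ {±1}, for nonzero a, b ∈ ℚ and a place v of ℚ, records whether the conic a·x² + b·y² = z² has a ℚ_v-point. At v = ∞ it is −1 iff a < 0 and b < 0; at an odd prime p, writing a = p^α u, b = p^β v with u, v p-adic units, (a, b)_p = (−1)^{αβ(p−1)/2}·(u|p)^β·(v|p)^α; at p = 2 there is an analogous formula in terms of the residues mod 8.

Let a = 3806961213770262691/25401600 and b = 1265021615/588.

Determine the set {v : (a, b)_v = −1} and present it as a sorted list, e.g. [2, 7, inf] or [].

[11, 13, 19, 29]

(a, b) ≡ (19, 62205) mod (ℚ^×)²; places V = {2, 3, 5, 7, 11, 13, 19, 23, 29, ∞}.
(a,b)_11: α=2, u≡2; β=1, v≡9 (mod 11); (2|11)=-1, (9|11)=+1; sign (−1)^0·-1^1·+1^2 = -1.
(a,b)_23: α=2, u≡14; β=0, v≡12 (mod 23); (14|23)=-1, (12|23)=+1; sign (−1)^0·-1^0·+1^2 = +1.
(a,b)_29: α=2, u≡15; β=1, v≡16 (mod 29); (15|29)=-1, (16|29)=+1; sign (−1)^0·-1^1·+1^2 = -1.
(a,b)_13: α=4, u≡8; β=3, v≡4 (mod 13); (8|13)=-1, (4|13)=+1; sign (−1)^0·-1^3·+1^4 = -1.
(a,b)_19: α=5, u≡6; β=2, v≡12 (mod 19); (6|19)=+1, (12|19)=-1; sign (−1)^0·+1^2·-1^5 = -1.
(a,b)_7: α=-2, u≡3; β=-2, v≡5 (mod 7); (3|7)=-1, (5|7)=-1; sign (−1)^0·-1^-2·-1^-2 = +1.
(a,b)_5: α=-2, u≡4; β=1, v≡1 (mod 5); (4|5)=+1, (1|5)=+1; sign (−1)^0·+1^1·+1^-2 = +1.
(a,b)_3: α=-4, u≡1; β=-1, v≡2 (mod 3); (1|3)=+1, (2|3)=-1; sign (−1)^0·+1^-1·-1^-4 = +1.
(a,b)_∞: sgn(19)=+, sgn(62205)=+, so +1.
(a,b)_2: α=-8, β=-2; u≡3, v≡5 (mod 8); ε(u)ε(v)=1·0, αω(v)=-8·1, βω(u)=-2·1; sum ≡ 0  ⇒  +1.
|Ram(19, 62205)| = 4, even; anisotropic at {11, 13, 19, 29}.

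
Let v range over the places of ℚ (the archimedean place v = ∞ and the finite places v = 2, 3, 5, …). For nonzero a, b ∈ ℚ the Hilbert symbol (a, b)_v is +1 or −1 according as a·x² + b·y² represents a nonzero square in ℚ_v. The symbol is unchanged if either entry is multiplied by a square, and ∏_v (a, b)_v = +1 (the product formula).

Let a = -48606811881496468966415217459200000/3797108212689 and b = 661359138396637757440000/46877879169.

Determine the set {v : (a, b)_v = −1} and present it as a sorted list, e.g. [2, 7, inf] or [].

(a, b) ≡ (-608855, 589) mod (ℚ^×)²; places V = {2, 3, 5, 7, 11, 13, 17, 19, 29, 31, ∞}.
(a,b)_3: α=-22, u≡1; β=-18, v≡1 (mod 3); (1|3)=+1, (1|3)=+1; sign (−1)^0·+1^-18·+1^-22 = +1.
(a,b)_2: α=36, β=28; u≡1, v≡5 (mod 8); ε(u)ε(v)=0·0, αω(v)=36·1, βω(u)=28·0; sum ≡ 0  ⇒  +1.
(a,b)_29: α=3, u≡28; β=2, v≡23 (mod 29); (28|29)=+1, (23|29)=+1; sign (−1)^0·+1^2·+1^3 = +1.
(a,b)_5: α=5, u≡4; β=4, v≡1 (mod 5); (4|5)=+1, (1|5)=+1; sign (−1)^0·+1^4·+1^5 = +1.
(a,b)_11: α=-2, u≡7; β=-2, v≡2 (mod 11); (7|11)=-1, (2|11)=-1; sign (−1)^0·-1^-2·-1^-2 = +1.
(a,b)_13: α=3, u≡12; β=2, v≡3 (mod 13); (12|13)=+1, (3|13)=+1; sign (−1)^0·+1^2·+1^3 = +1.
(a,b)_19: α=1, u≡2; β=1, v≡14 (mod 19); (2|19)=-1, (14|19)=-1; sign (−1)^1·-1^1·-1^1 = -1.
(a,b)_7: α=2, u≡3; β=2, v≡4 (mod 7); (3|7)=-1, (4|7)=+1; sign (−1)^0·-1^2·+1^2 = +1.
(a,b)_∞: sgn(-608855)=−, sgn(589)=+, so +1.
(a,b)_31: α=4, u≡9; β=3, v≡20 (mod 31); (9|31)=+1, (20|31)=+1; sign (−1)^0·+1^3·+1^4 = +1.
(a,b)_17: α=3, u≡1; β=0, v≡12 (mod 17); (1|17)=+1, (12|17)=-1; sign (−1)^0·+1^0·-1^3 = -1.
Ram(-608855, 589) = {17, 19}; no ℚ_17-point on the conic.

[17, 19]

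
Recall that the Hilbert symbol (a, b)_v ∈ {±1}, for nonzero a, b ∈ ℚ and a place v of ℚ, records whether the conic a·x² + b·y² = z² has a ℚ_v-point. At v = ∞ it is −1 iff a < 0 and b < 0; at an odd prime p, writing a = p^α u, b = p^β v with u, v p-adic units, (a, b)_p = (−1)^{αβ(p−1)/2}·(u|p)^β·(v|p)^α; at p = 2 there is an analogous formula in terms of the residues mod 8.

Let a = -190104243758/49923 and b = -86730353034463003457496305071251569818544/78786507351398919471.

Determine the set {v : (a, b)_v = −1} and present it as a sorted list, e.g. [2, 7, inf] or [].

(a, b) ≡ (-14586, -4389) mod (ℚ^×)²; places V = {2, 3, 7, 11, 13, 17, 19, 23, 37, 43, ∞}.
(a,b)_11: α=1, u≡1; β=3, v≡6 (mod 11); (1|11)=+1, (6|11)=-1; sign (−1)^1·+1^3·-1^1 = +1.
(a,b)_∞: sgn(-14586)=−, sgn(-4389)=−, so -1.
(a,b)_3: α=-3, u≡1; β=-11, v≡1 (mod 3); (1|3)=+1, (1|3)=+1; sign (−1)^1·+1^-11·+1^-3 = -1.
(a,b)_23: α=0, u≡15; β=-2, v≡12 (mod 23); (15|23)=-1, (12|23)=+1; sign (−1)^0·-1^-2·+1^0 = +1.
(a,b)_13: α=5, u≡4; β=20, v≡2 (mod 13); (4|13)=+1, (2|13)=-1; sign (−1)^0·+1^20·-1^5 = -1.
(a,b)_17: α=1, u≡4; β=4, v≡12 (mod 17); (4|17)=+1, (12|17)=-1; sign (−1)^0·+1^4·-1^1 = -1.
(a,b)_37: α=2, u≡23; β=6, v≡22 (mod 37); (23|37)=-1, (22|37)=-1; sign (−1)^0·-1^6·-1^2 = +1.
(a,b)_19: α=0, u≡16; β=-1, v≡11 (mod 19); (16|19)=+1, (11|19)=+1; sign (−1)^0·+1^-1·+1^0 = +1.
(a,b)_2: α=1, β=4; u≡3, v≡3 (mod 8); ε(u)ε(v)=1·1, αω(v)=1·1, βω(u)=4·1; sum ≡ 0  ⇒  +1.
(a,b)_43: α=-2, u≡7; β=-6, v≡13 (mod 43); (7|43)=-1, (13|43)=+1; sign (−1)^0·-1^-6·+1^-2 = +1.
(a,b)_7: α=0, u≡2; β=-1, v≡3 (mod 7); (2|7)=+1, (3|7)=-1; sign (−1)^0·+1^-1·-1^0 = +1.
Ram(-14586, -4389) = {3, 13, 17, ∞}; no ℚ_3-point on the conic.

[3, 13, 17, inf]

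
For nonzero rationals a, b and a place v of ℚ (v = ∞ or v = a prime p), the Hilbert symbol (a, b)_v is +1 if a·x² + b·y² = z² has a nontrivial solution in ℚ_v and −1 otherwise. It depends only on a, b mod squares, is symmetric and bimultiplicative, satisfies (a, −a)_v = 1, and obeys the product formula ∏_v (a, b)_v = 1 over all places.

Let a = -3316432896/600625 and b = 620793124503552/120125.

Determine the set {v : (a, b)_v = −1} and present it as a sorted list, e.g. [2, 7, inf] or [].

[7, 17]

(a, b) ≡ (-51, 1365) mod (ℚ^×)²; places V = {2, 3, 5, 7, 11, 13, 17, 31, ∞}.
(a,b)_31: α=-2, u≡29; β=-2, v≡28 (mod 31); (29|31)=-1, (28|31)=+1; sign (−1)^0·-1^-2·+1^-2 = +1.
(a,b)_17: α=1, u≡3; β=2, v≡7 (mod 17); (3|17)=-1, (7|17)=-1; sign (−1)^0·-1^2·-1^1 = -1.
(a,b)_∞: sgn(-51)=−, sgn(1365)=+, so +1.
(a,b)_13: α=0, u≡10; β=1, v≡3 (mod 13); (10|13)=+1, (3|13)=+1; sign (−1)^0·+1^1·+1^0 = +1.
(a,b)_2: α=14, β=14; u≡5, v≡5 (mod 8); ε(u)ε(v)=0·0, αω(v)=14·1, βω(u)=14·1; sum ≡ 0  ⇒  +1.
(a,b)_3: α=5, u≡1; β=5, v≡2 (mod 3); (1|3)=+1, (2|3)=-1; sign (−1)^1·+1^5·-1^5 = +1.
(a,b)_7: α=2, u≡6; β=3, v≡5 (mod 7); (6|7)=-1, (5|7)=-1; sign (−1)^0·-1^3·-1^2 = -1.
(a,b)_11: α=0, u≡5; β=2, v≡1 (mod 11); (5|11)=+1, (1|11)=+1; sign (−1)^0·+1^2·+1^0 = +1.
(a,b)_5: α=-4, u≡4; β=-3, v≡2 (mod 5); (4|5)=+1, (2|5)=-1; sign (−1)^0·+1^-3·-1^-4 = +1.
|Ram(-51, 1365)| = 2, even; anisotropic at {7, 17}.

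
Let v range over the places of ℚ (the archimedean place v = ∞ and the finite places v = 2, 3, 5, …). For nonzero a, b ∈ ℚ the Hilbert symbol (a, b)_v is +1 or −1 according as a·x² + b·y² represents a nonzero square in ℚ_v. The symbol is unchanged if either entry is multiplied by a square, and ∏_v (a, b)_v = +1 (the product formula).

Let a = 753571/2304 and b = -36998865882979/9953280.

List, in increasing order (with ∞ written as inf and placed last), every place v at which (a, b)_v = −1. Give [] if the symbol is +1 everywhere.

[]

Mod squares: a ≡ 91, b ≡ -2730. Check v ∈ {∞, 2, 3, 5, 7, 11, 13}.
v=5: a=5^0·(≡4), b=5^-1·(≡1) mod 5; (4|5)=+1, (1|5)=+1; (−1)^{0·-1·2}·(+1)^-1·(+1)^0 = +1.
v=7: a=7^3·(≡6), b=7^7·(≡2) mod 7; (6|7)=-1, (2|7)=+1; (−1)^{3·7·3}·(-1)^7·(+1)^3 = +1.
v=∞: 91 > 0 and -2730 < 0  ⇒  (a,b)_∞ = +1.
v=3: a=3^-2·(≡1), b=3^-5·(≡2) mod 3; (1|3)=+1, (2|3)=-1; (−1)^{-2·-5·1}·(+1)^-5·(-1)^-2 = +1.
v=2: v_2(a)=-8, v_2(b)=-13; units ≡ 3, 3 (mod 8); ε·ε+αω+βω = 1·1+-8·1+-13·1 ≡ 0  ⇒  (a,b)_2 = +1.
v=13: a=13^3·(≡6), b=13^5·(≡11) mod 13; (6|13)=-1, (11|13)=-1; (−1)^{3·5·6}·(-1)^5·(-1)^3 = +1.
v=11: a=11^0·(≡1), b=11^2·(≡4) mod 11; (1|11)=+1, (4|11)=+1; (−1)^{0·2·5}·(+1)^2·(+1)^0 = +1.
Ram(a, b) = ∅: the form 91·x² + -2730·y² − z² is isotropic over every ℚ_v, so by Hasse–Minkowski it is isotropic over ℚ.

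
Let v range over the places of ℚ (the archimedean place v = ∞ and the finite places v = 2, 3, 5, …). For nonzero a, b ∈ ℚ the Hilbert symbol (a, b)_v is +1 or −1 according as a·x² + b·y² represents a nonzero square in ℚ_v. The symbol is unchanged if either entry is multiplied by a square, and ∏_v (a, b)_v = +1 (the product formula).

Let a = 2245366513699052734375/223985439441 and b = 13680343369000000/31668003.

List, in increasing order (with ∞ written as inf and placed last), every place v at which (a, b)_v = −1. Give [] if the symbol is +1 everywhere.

[2, 7]

Mod squares: a ≡ 7, b ≡ 3. Check v ∈ {∞, 2, 3, 5, 7, 11, 19, 23, 31}.
v=∞: 7 > 0 and 3 > 0  ⇒  (a,b)_∞ = +1.
v=2: v_2(a)=0, v_2(b)=6; units ≡ 7, 3 (mod 8); ε·ε+αω+βω = 1·1+0·1+6·0 ≡ 1  ⇒  (a,b)_2 = -1.
v=3: a=3^-2·(≡1), b=3^-5·(≡1) mod 3; (1|3)=+1, (1|3)=+1; (−1)^{-2·-5·1}·(+1)^-5·(+1)^-2 = +1.
v=31: a=31^2·(≡2), b=31^2·(≡17) mod 31; (2|31)=+1, (17|31)=-1; (−1)^{2·2·15}·(+1)^2·(-1)^2 = +1.
v=5: a=5^10·(≡3), b=5^6·(≡2) mod 5; (3|5)=-1, (2|5)=-1; (−1)^{10·6·2}·(-1)^6·(-1)^10 = +1.
v=11: a=11^2·(≡10), b=11^2·(≡4) mod 11; (10|11)=-1, (4|11)=+1; (−1)^{2·2·5}·(-1)^2·(+1)^2 = +1.
v=23: a=23^-2·(≡15), b=23^0·(≡1) mod 23; (15|23)=-1, (1|23)=+1; (−1)^{-2·0·11}·(-1)^0·(+1)^-2 = +1.
v=7: a=7^11·(≡1), b=7^6·(≡6) mod 7; (1|7)=+1, (6|7)=-1; (−1)^{11·6·3}·(+1)^6·(-1)^11 = -1.
v=19: a=19^-6·(≡5), b=19^-4·(≡2) mod 19; (5|19)=+1, (2|19)=-1; (−1)^{-6·-4·9}·(+1)^-4·(-1)^-6 = +1.
Ram(7, 3) = {2, 7}; no ℚ_2-point on the conic.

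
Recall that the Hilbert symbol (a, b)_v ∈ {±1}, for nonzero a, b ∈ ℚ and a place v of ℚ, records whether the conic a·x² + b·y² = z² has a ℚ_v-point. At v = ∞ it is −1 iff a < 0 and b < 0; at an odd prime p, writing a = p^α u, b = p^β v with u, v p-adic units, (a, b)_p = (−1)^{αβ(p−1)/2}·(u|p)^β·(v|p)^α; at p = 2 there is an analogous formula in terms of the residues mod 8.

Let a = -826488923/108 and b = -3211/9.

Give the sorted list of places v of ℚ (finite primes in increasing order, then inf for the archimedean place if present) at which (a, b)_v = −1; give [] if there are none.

[3, 19, 31, inf]

(a, b) ≡ (-40641, -19) mod (ℚ^×)²; places V = {2, 3, 13, 19, 23, 31, ∞}.
(a,b)_3: α=-3, u≡1; β=-2, v≡2 (mod 3); (1|3)=+1, (2|3)=-1; sign (−1)^0·+1^-2·-1^-3 = -1.
(a,b)_13: α=2, u≡4; β=2, v≡8 (mod 13); (4|13)=+1, (8|13)=-1; sign (−1)^0·+1^2·-1^2 = +1.
(a,b)_2: α=-2, β=0; u≡7, v≡5 (mod 8); ε(u)ε(v)=1·0, αω(v)=-2·1, βω(u)=0·0; sum ≡ 0  ⇒  +1.
(a,b)_31: α=1, u≡6; β=0, v≡29 (mod 31); (6|31)=-1, (29|31)=-1; sign (−1)^0·-1^0·-1^1 = -1.
(a,b)_19: α=3, u≡3; β=1, v≡15 (mod 19); (3|19)=-1, (15|19)=-1; sign (−1)^1·-1^1·-1^3 = -1.
(a,b)_∞: sgn(-40641)=−, sgn(-19)=−, so -1.
(a,b)_23: α=1, u≡3; β=0, v≡1 (mod 23); (3|23)=+1, (1|23)=+1; sign (−1)^0·+1^0·+1^1 = +1.
|Ram(-40641, -19)| = 4, even; anisotropic at {3, 19, 31, ∞}.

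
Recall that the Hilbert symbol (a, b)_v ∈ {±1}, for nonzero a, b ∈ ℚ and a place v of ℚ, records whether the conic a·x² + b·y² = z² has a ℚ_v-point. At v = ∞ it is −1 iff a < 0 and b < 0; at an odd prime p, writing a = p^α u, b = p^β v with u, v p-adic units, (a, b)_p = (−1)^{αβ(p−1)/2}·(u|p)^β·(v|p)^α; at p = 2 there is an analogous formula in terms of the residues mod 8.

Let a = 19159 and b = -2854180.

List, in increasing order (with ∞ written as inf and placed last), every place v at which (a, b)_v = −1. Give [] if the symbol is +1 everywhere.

[2, 7, 23, 29]

Mod squares: a ≡ 391, b ≡ -713545. Check v ∈ {∞, 2, 5, 7, 17, 19, 23, 29, 37}.
v=23: a=23^1·(≡5), b=23^0·(≡5) mod 23; (5|23)=-1, (5|23)=-1; (−1)^{1·0·11}·(-1)^0·(-1)^1 = -1.
v=2: v_2(a)=0, v_2(b)=2; units ≡ 7, 7 (mod 8); ε·ε+αω+βω = 1·1+0·0+2·0 ≡ 1  ⇒  (a,b)_2 = -1.
v=29: a=29^0·(≡19), b=29^1·(≡6) mod 29; (19|29)=-1, (6|29)=+1; (−1)^{0·1·14}·(-1)^1·(+1)^0 = -1.
v=∞: 391 > 0 and -713545 < 0  ⇒  (a,b)_∞ = +1.
v=19: a=19^0·(≡7), b=19^1·(≡13) mod 19; (7|19)=+1, (13|19)=-1; (−1)^{0·1·9}·(+1)^1·(-1)^0 = +1.
v=7: a=7^2·(≡6), b=7^1·(≡3) mod 7; (6|7)=-1, (3|7)=-1; (−1)^{2·1·3}·(-1)^1·(-1)^2 = -1.
v=17: a=17^1·(≡5), b=17^0·(≡1) mod 17; (5|17)=-1, (1|17)=+1; (−1)^{1·0·8}·(-1)^0·(+1)^1 = +1.
v=5: a=5^0·(≡4), b=5^1·(≡4) mod 5; (4|5)=+1, (4|5)=+1; (−1)^{0·1·2}·(+1)^1·(+1)^0 = +1.
v=37: a=37^0·(≡30), b=37^1·(≡5) mod 37; (30|37)=+1, (5|37)=-1; (−1)^{0·1·18}·(+1)^1·(-1)^0 = +1.
|Ram(391, -713545)| = 4, even; anisotropic at {2, 7, 23, 29}.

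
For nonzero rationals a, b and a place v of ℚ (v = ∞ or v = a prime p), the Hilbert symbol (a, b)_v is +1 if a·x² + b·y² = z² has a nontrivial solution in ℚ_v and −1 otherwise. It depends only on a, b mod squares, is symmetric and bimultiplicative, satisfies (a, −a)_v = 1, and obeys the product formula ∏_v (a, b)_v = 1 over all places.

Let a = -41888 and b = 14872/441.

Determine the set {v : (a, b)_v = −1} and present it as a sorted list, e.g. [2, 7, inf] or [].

Mod squares: a ≡ -2618, b ≡ 22. Check v ∈ {∞, 2, 3, 7, 11, 13, 17}.
v=2: v_2(a)=5, v_2(b)=3; units ≡ 3, 3 (mod 8); ε·ε+αω+βω = 1·1+5·1+3·1 ≡ 1  ⇒  (a,b)_2 = -1.
v=17: a=17^1·(≡1), b=17^0·(≡3) mod 17; (1|17)=+1, (3|17)=-1; (−1)^{1·0·8}·(+1)^0·(-1)^1 = -1.
v=11: a=11^1·(≡9), b=11^1·(≡10) mod 11; (9|11)=+1, (10|11)=-1; (−1)^{1·1·5}·(+1)^1·(-1)^1 = +1.
v=3: a=3^0·(≡1), b=3^-2·(≡1) mod 3; (1|3)=+1, (1|3)=+1; (−1)^{0·-2·1}·(+1)^-2·(+1)^0 = +1.
v=13: a=13^0·(≡11), b=13^2·(≡3) mod 13; (11|13)=-1, (3|13)=+1; (−1)^{0·2·6}·(-1)^2·(+1)^0 = +1.
v=∞: -2618 < 0 and 22 > 0  ⇒  (a,b)_∞ = +1.
v=7: a=7^1·(≡1), b=7^-2·(≡2) mod 7; (1|7)=+1, (2|7)=+1; (−1)^{1·-2·3}·(+1)^-2·(+1)^1 = +1.
(-2618, 22 / ℚ) ramifies at {2, 17}: a division algebra.

[2, 17]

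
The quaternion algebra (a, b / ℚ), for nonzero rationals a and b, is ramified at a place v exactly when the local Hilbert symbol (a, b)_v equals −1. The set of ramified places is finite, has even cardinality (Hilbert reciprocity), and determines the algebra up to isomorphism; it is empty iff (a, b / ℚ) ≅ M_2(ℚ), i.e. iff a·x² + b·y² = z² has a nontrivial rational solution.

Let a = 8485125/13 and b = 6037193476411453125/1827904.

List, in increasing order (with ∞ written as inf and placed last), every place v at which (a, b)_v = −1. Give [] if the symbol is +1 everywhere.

(a, b) ≡ (36465, 77) mod (ℚ^×)²; places V = {2, 3, 5, 7, 11, 13, 17, ∞}.
(a,b)_11: α=3, u≡3; β=9, v≡2 (mod 11); (3|11)=+1, (2|11)=-1; sign (−1)^1·+1^9·-1^3 = +1.
(a,b)_2: α=0, β=-6; u≡1, v≡5 (mod 8); ε(u)ε(v)=0·0, αω(v)=0·1, βω(u)=-6·0; sum ≡ 0  ⇒  +1.
(a,b)_5: α=3, u≡2; β=6, v≡2 (mod 5); (2|5)=-1, (2|5)=-1; sign (−1)^0·-1^6·-1^3 = -1.
(a,b)_3: α=1, u≡2; β=4, v≡2 (mod 3); (2|3)=-1, (2|3)=-1; sign (−1)^0·-1^4·-1^1 = -1.
(a,b)_17: α=1, u≡3; β=2, v≡16 (mod 17); (3|17)=-1, (16|17)=+1; sign (−1)^0·-1^2·+1^1 = +1.
(a,b)_∞: sgn(36465)=+, sgn(77)=+, so +1.
(a,b)_13: α=-1, u≡12; β=-4, v≡10 (mod 13); (12|13)=+1, (10|13)=+1; sign (−1)^0·+1^-4·+1^-1 = +1.
(a,b)_7: α=0, u≡2; β=1, v≡1 (mod 7); (2|7)=+1, (1|7)=+1; sign (−1)^0·+1^1·+1^0 = +1.
(36465, 77 / ℚ) ramifies at {3, 5}: a division algebra.

[3, 5]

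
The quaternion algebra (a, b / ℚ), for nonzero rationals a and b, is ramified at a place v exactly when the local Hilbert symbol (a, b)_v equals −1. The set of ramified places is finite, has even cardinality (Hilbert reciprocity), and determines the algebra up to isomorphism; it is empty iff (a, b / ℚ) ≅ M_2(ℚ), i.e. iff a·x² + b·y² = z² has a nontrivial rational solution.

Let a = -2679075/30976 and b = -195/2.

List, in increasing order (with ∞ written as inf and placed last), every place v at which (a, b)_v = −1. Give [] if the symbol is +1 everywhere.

[2, 3, 5, inf]

(a, b) ≡ (-3, -390) mod (ℚ^×)²; places V = {2, 3, 5, 7, 11, 13, ∞}.
(a,b)_7: α=2, u≡2; β=0, v≡4 (mod 7); (2|7)=+1, (4|7)=+1; sign (−1)^0·+1^0·+1^2 = +1.
(a,b)_11: α=-2, u≡10; β=0, v≡7 (mod 11); (10|11)=-1, (7|11)=-1; sign (−1)^0·-1^0·-1^-2 = +1.
(a,b)_3: α=7, u≡2; β=1, v≡2 (mod 3); (2|3)=-1, (2|3)=-1; sign (−1)^1·-1^1·-1^7 = -1.
(a,b)_5: α=2, u≡2; β=1, v≡3 (mod 5); (2|5)=-1, (3|5)=-1; sign (−1)^0·-1^1·-1^2 = -1.
(a,b)_∞: sgn(-3)=−, sgn(-390)=−, so -1.
(a,b)_13: α=0, u≡3; β=1, v≡12 (mod 13); (3|13)=+1, (12|13)=+1; sign (−1)^0·+1^1·+1^0 = +1.
(a,b)_2: α=-8, β=-1; u≡5, v≡5 (mod 8); ε(u)ε(v)=0·0, αω(v)=-8·1, βω(u)=-1·1; sum ≡ 1  ⇒  -1.
|Ram(-3, -390)| = 4, even; anisotropic at {2, 3, 5, ∞}.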